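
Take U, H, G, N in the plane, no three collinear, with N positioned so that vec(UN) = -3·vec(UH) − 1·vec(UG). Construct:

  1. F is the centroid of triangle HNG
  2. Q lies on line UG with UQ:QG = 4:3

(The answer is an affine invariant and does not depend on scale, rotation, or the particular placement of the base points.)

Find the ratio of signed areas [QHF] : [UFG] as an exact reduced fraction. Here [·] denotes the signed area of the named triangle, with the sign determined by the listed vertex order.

[QHF]:[UFG] = 10/7

Assign U = (0, 0), H = (1, 0), G = (0, 1), N = (-3, -1) — the answer is frame-independent, so this choice is without loss of generality.
1. F is the centroid of triangle HNG ⇒ F = (-2/3, 0)
2. Q lies on line UG with UQ:QG = 4:3 ⇒ Q = (0, 4/7)
2·[QHF] = -20/21, 2·[UFG] = -2/3
[QHF]:[UFG] = -20/21:-2/3 = 10/7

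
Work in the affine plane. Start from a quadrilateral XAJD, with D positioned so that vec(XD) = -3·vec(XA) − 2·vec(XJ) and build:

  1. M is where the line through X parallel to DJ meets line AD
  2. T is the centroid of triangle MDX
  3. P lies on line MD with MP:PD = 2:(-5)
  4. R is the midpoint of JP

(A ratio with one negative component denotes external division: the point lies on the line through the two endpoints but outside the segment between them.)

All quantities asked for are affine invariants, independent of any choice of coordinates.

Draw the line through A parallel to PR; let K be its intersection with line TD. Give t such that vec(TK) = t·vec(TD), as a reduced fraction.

t = -31/23

Assign X = (0, 0), A = (1, 0), J = (0, 1), D = (-3, -2) — the answer is frame-independent, so this choice is without loss of generality.
1. M is where the line through X parallel to DJ meets line AD ⇒ M = (-1, -1)
2. T is the centroid of triangle MDX ⇒ T = (-4/3, -1)
3. P lies on line MD with MP:PD = 2:(-5) ⇒ P = (1/3, -1/3)
4. R is the midpoint of JP ⇒ R = (1/6, 1/3)
through A parallel to PR: direction (-1/6, 2/3); meets TD at K = (21/23, 8/23)
K = T + t·(D−T) with t = -31/23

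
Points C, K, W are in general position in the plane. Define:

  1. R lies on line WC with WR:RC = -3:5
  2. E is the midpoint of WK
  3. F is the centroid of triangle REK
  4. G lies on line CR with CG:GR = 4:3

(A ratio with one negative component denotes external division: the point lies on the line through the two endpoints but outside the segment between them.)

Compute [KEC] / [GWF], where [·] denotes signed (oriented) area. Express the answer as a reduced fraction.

Set C = (0, 0), K = (1, 0), W = (0, 1); any affine frame gives the same invariant.
1. R lies on line WC with WR:RC = -3:5 ⇒ R = (0, 5/2)
2. E is the midpoint of WK ⇒ E = (1/2, 1/2)
3. F is the centroid of triangle REK ⇒ F = (1/2, 1)
4. G lies on line CR with CG:GR = 4:3 ⇒ G = (0, 10/7)
2·[KEC] = 1/2, 2·[GWF] = 3/14
[KEC]:[GWF] = 1/2:3/14 = 7/3

[KEC]:[GWF] = 7/3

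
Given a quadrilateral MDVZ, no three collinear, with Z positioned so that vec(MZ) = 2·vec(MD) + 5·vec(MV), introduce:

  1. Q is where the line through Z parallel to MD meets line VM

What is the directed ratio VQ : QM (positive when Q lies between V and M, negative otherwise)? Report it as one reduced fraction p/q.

VQ:QM = -4/5

Set M = (0, 0), D = (1, 0), V = (0, 1), Z = (2, 5); any affine frame gives the same invariant.
1. Q is where the line through Z parallel to MD meets line VM ⇒ Q = (0, 5)
Q = V + t·(M−V) with t = -4, so VQ:QM = t:(1−t) = -4:5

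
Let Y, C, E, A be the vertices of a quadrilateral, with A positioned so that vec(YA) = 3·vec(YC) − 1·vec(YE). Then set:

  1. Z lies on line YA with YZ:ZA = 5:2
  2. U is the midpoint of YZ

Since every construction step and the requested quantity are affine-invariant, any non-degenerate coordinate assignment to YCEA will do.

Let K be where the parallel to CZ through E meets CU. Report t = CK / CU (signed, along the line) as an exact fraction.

t = -6/5

Work in coordinates with Y = (0, 0), C = (1, 0), E = (0, 1), A = (3, -1).
1. Z lies on line YA with YZ:ZA = 5:2 ⇒ Z = (15/7, -5/7)
2. U is the midpoint of YZ ⇒ U = (15/14, -5/14)
through E parallel to CZ: direction (8/7, -5/7); meets CU at K = (32/35, 3/7)
K = C + t·(U−C) with t = -6/5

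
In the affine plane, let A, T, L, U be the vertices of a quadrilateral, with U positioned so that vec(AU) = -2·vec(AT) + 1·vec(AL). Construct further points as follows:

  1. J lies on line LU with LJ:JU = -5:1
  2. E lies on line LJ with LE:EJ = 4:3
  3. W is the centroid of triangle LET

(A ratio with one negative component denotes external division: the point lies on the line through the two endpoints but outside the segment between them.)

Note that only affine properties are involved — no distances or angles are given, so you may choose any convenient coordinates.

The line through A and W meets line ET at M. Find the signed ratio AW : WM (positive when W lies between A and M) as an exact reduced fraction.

AW:WM = -31/10

Assign A = (0, 0), T = (1, 0), L = (0, 1), U = (-2, 1) — the answer is frame-independent, so this choice is without loss of generality.
1. J lies on line LU with LJ:JU = -5:1 ⇒ J = (-5/2, 1)
2. E lies on line LJ with LE:EJ = 4:3 ⇒ E = (-10/7, 1)
3. W is the centroid of triangle LET ⇒ W = (-1/7, 2/3)
line AW meets ET at M = (-3/31, 14/31)
W = A + t·(M−A) with t = 31/21, so AW:WM = 31/21:-10/21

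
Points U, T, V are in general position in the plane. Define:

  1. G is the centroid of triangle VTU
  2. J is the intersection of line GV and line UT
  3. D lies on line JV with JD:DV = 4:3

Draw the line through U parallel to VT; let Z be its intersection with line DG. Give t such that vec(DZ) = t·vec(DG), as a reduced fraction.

t = 33/5

Choose coordinates U = (0, 0), T = (1, 0), V = (0, 1).
1. G is the centroid of triangle VTU ⇒ G = (1/3, 1/3)
2. J is the intersection of line GV and line UT ⇒ J = (1/2, 0)
3. D lies on line JV with JD:DV = 4:3 ⇒ D = (3/14, 4/7)
through U parallel to VT: direction (1, -1); meets DG at Z = (1, -1)
Z = D + t·(G−D) with t = 33/5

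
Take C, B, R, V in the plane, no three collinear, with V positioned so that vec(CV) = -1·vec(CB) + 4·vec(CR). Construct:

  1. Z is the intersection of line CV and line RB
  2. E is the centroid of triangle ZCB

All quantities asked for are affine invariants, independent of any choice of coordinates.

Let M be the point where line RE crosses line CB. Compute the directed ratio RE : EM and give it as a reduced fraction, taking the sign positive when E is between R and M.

Work in coordinates with C = (0, 0), B = (1, 0), R = (0, 1), V = (-1, 4).
1. Z is the intersection of line CV and line RB ⇒ Z = (-1/3, 4/3)
2. E is the centroid of triangle ZCB ⇒ E = (2/9, 4/9)
line RE meets CB at M = (2/5, 0)
E = R + t·(M−R) with t = 5/9, so RE:EM = 5/9:4/9

RE:EM = 5/4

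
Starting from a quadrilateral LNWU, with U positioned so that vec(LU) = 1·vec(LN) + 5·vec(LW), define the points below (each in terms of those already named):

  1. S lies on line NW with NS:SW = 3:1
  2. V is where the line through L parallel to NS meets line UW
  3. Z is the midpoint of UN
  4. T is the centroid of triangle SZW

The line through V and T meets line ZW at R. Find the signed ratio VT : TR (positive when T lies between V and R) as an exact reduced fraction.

Work in coordinates with L = (0, 0), N = (1, 0), W = (0, 1), U = (1, 5).
1. S lies on line NW with NS:SW = 3:1 ⇒ S = (1/4, 3/4)
2. V is where the line through L parallel to NS meets line UW ⇒ V = (-1/5, 1/5)
3. Z is the midpoint of UN ⇒ Z = (1, 5/2)
4. T is the centroid of triangle SZW ⇒ T = (5/12, 17/12)
line VT meets ZW at R = (6/7, 16/7)
T = V + t·(R−V) with t = 7/12, so VT:TR = 7/12:5/12

VT:TR = 7/5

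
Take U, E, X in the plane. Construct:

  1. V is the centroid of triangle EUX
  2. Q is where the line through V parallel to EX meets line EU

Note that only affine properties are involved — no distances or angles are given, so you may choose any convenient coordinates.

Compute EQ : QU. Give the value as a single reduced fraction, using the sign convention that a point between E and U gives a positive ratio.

EQ:QU = 1/2

Assign U = (0, 0), E = (1, 0), X = (0, 1) — the answer is frame-independent, so this choice is without loss of generality.
1. V is the centroid of triangle EUX ⇒ V = (1/3, 1/3)
2. Q is where the line through V parallel to EX meets line EU ⇒ Q = (2/3, 0)
Q = E + t·(U−E) with t = 1/3, so EQ:QU = t:(1−t) = 1/3:2/3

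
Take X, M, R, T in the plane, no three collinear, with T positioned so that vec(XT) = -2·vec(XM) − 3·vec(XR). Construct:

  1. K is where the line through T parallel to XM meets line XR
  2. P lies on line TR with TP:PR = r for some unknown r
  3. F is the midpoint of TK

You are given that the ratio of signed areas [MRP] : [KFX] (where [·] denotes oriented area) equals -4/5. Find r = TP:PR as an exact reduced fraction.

Choose coordinates X = (0, 0), M = (1, 0), R = (0, 1), T = (-2, -3).
1. K is where the line through T parallel to XM meets line XR ⇒ K = (0, -3)
2. With TP:PR = r, write λ = r/(r+1) so P = T + λ·(R−T); P is affine-linear in λ
3. F is the midpoint of TK ⇒ F = (-1, -3)
Every point depending on P is an affine combination of P and λ-independent points, so each such coordinate is linear in λ; the λ² term in each signed area is a multiple of (R−T)×(R−T) = 0, so 2·[MRP] and 2·[KFX] are each linear in λ. Evaluating at λ=0 and λ=1:
  2·[MRP] = -6·λ + 6,   2·[KFX] = -3
So [MRP]:[KFX] = (-6·λ + 6) / (-3). Setting this equal to -4/5:
  -6·λ + 6 = -4/5·(-3)  ⇒  λ = 3/5
Then r = λ/(1−λ) = (3/5)/(2/5) = 3/2. Check: with r = 3/2, P = (-4/5, -3/5) and [MRP]:[KFX] = -4/5 as required.

r = 3/2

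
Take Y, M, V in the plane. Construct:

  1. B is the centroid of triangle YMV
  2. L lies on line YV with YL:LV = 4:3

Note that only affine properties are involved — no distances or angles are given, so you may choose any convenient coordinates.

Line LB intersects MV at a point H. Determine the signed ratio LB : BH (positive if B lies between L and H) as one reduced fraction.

LB:BH = 2/7

Set Y = (0, 0), M = (1, 0), V = (0, 1); any affine frame gives the same invariant.
1. B is the centroid of triangle YMV ⇒ B = (1/3, 1/3)
2. L lies on line YV with YL:LV = 4:3 ⇒ L = (0, 4/7)
line LB meets MV at H = (3/2, -1/2)
B = L + t·(H−L) with t = 2/9, so LB:BH = 2/9:7/9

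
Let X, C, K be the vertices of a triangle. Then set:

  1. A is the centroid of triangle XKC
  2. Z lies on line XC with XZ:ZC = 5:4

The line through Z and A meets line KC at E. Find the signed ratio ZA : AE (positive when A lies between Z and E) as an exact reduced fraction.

Choose coordinates X = (0, 0), C = (1, 0), K = (0, 1).
1. A is the centroid of triangle XKC ⇒ A = (1/3, 1/3)
2. Z lies on line XC with XZ:ZC = 5:4 ⇒ Z = (5/9, 0)
line ZA meets KC at E = (-1/3, 4/3)
A = Z + t·(E−Z) with t = 1/4, so ZA:AE = 1/4:3/4

ZA:AE = 1/3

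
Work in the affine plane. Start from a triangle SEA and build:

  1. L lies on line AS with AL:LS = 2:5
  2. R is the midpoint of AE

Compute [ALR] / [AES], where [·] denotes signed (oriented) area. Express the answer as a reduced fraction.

[ALR]:[AES] = -1/7

Choose coordinates S = (0, 0), E = (1, 0), A = (0, 1).
1. L lies on line AS with AL:LS = 2:5 ⇒ L = (0, 5/7)
2. R is the midpoint of AE ⇒ R = (1/2, 1/2)
2·[ALR] = 1/7, 2·[AES] = -1
[ALR]:[AES] = 1/7:-1 = -1/7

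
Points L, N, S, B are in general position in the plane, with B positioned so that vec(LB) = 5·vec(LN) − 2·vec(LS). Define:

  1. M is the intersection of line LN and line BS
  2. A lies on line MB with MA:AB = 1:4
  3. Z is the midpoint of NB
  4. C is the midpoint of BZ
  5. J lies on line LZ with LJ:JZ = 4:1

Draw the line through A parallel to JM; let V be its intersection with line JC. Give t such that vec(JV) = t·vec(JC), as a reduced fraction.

Work in coordinates with L = (0, 0), N = (1, 0), S = (0, 1), B = (5, -2).
1. M is the intersection of line LN and line BS ⇒ M = (5/3, 0)
2. A lies on line MB with MA:AB = 1:4 ⇒ A = (7/3, -2/5)
3. Z is the midpoint of NB ⇒ Z = (3, -1)
4. C is the midpoint of BZ ⇒ C = (4, -3/2)
5. J lies on line LZ with LJ:JZ = 4:1 ⇒ J = (12/5, -4/5)
through A parallel to JM: direction (-11/15, 4/5); meets JC at V = (1668/575, -586/575)
V = J + t·(C−J) with t = 36/115

t = 36/115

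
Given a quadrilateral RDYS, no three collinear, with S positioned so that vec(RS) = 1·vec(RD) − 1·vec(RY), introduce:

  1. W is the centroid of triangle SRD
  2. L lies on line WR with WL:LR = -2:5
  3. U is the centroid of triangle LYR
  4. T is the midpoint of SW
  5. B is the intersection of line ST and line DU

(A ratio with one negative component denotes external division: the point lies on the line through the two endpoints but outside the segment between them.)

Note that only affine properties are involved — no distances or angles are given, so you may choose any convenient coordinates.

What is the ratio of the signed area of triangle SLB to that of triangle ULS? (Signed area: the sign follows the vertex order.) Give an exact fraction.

[SLB]:[ULS] = -51/55

Work in coordinates with R = (0, 0), D = (1, 0), Y = (0, 1), S = (1, -1).
1. W is the centroid of triangle SRD ⇒ W = (2/3, -1/3)
2. L lies on line WR with WL:LR = -2:5 ⇒ L = (10/9, -5/9)
3. U is the centroid of triangle LYR ⇒ U = (10/27, 4/27)
4. T is the midpoint of SW ⇒ T = (5/6, -2/3)
5. B is the intersection of line ST and line DU ⇒ B = (13/30, 2/15)
2·[SLB] = 17/45, 2·[ULS] = -11/27
[SLB]:[ULS] = 17/45:-11/27 = -51/55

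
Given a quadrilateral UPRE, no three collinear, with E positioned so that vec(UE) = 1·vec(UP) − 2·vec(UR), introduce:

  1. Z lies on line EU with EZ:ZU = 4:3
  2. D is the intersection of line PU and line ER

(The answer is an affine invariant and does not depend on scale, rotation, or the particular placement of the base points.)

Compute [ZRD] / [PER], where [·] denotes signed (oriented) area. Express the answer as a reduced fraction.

Choose coordinates U = (0, 0), P = (1, 0), R = (0, 1), E = (1, -2).
1. Z lies on line EU with EZ:ZU = 4:3 ⇒ Z = (3/7, -6/7)
2. D is the intersection of line PU and line ER ⇒ D = (1/3, 0)
2·[ZRD] = -4/21, 2·[PER] = -2
[ZRD]:[PER] = -4/21:-2 = 2/21

[ZRD]:[PER] = 2/21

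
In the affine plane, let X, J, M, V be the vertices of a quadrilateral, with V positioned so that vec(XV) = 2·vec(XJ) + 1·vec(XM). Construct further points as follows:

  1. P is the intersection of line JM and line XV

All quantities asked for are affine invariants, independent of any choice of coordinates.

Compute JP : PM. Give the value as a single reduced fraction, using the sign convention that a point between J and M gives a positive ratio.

Choose coordinates X = (0, 0), J = (1, 0), M = (0, 1), V = (2, 1).
1. P is the intersection of line JM and line XV ⇒ P = (2/3, 1/3)
P = J + t·(M−J) with t = 1/3, so JP:PM = t:(1−t) = 1/3:2/3

JP:PM = 1/2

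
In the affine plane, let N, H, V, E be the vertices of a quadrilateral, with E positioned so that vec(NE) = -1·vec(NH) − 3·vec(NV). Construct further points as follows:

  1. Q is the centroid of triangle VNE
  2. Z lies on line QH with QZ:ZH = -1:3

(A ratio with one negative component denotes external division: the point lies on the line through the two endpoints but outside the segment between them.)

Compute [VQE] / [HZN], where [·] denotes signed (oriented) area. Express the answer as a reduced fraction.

Assign N = (0, 0), H = (1, 0), V = (0, 1), E = (-1, -3) — the answer is frame-independent, so this choice is without loss of generality.
1. Q is the centroid of triangle VNE ⇒ Q = (-1/3, -2/3)
2. Z lies on line QH with QZ:ZH = -1:3 ⇒ Z = (-1, -1)
2·[VQE] = -1/3, 2·[HZN] = -1
[VQE]:[HZN] = -1/3:-1 = 1/3

[VQE]:[HZN] = 1/3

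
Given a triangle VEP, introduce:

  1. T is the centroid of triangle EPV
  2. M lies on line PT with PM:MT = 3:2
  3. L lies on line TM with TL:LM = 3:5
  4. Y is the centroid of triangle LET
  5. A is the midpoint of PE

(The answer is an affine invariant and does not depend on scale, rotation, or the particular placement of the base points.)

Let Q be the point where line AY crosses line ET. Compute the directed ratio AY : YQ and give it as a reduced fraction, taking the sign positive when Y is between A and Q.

Work in coordinates with V = (0, 0), E = (1, 0), P = (0, 1).
1. T is the centroid of triangle EPV ⇒ T = (1/3, 1/3)
2. M lies on line PT with PM:MT = 3:2 ⇒ M = (1/5, 3/5)
3. L lies on line TM with TL:LM = 3:5 ⇒ L = (17/60, 13/30)
4. Y is the centroid of triangle LET ⇒ Y = (97/180, 23/90)
5. A is the midpoint of PE ⇒ A = (1/2, 1/2)
line AY meets ET at Q = (44/81, 37/162)
Y = A + t·(Q−A) with t = 9/10, so AY:YQ = 9/10:1/10

AY:YQ = 9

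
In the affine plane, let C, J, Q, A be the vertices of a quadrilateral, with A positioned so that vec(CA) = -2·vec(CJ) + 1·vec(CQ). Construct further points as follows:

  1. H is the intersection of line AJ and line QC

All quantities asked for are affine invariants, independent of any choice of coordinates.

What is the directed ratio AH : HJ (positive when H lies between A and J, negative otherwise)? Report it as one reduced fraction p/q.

AH:HJ = 2

Assign C = (0, 0), J = (1, 0), Q = (0, 1), A = (-2, 1) — the answer is frame-independent, so this choice is without loss of generality.
1. H is the intersection of line AJ and line QC ⇒ H = (0, 1/3)
H = A + t·(J−A) with t = 2/3, so AH:HJ = t:(1−t) = 2/3:1/3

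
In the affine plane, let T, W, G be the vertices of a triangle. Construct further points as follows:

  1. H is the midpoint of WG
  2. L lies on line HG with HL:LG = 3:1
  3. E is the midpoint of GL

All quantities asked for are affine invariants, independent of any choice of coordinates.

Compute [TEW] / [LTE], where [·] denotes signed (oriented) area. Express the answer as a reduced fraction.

[TEW]:[LTE] = 15

Assign T = (0, 0), W = (1, 0), G = (0, 1) — the answer is frame-independent, so this choice is without loss of generality.
1. H is the midpoint of WG ⇒ H = (1/2, 1/2)
2. L lies on line HG with HL:LG = 3:1 ⇒ L = (1/8, 7/8)
3. E is the midpoint of GL ⇒ E = (1/16, 15/16)
2·[TEW] = -15/16, 2·[LTE] = -1/16
[TEW]:[LTE] = -15/16:-1/16 = 15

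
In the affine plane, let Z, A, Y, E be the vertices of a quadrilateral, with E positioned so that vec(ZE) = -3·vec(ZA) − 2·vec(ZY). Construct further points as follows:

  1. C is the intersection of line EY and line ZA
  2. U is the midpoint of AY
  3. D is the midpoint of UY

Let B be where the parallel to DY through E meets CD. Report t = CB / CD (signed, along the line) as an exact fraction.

Assign Z = (0, 0), A = (1, 0), Y = (0, 1), E = (-3, -2) — the answer is frame-independent, so this choice is without loss of generality.
1. C is the intersection of line EY and line ZA ⇒ C = (-1, 0)
2. U is the midpoint of AY ⇒ U = (1/2, 1/2)
3. D is the midpoint of UY ⇒ D = (1/4, 3/4)
through E parallel to DY: direction (-1/4, 1/4); meets CD at B = (-7/2, -3/2)
B = C + t·(D−C) with t = -2

t = -2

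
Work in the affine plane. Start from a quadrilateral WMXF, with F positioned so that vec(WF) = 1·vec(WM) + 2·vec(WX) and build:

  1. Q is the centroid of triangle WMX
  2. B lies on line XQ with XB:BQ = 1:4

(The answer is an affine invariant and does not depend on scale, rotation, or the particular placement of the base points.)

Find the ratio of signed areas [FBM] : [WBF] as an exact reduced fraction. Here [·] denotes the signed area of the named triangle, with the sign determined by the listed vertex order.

[FBM]:[WBF] = -28/11

Assign W = (0, 0), M = (1, 0), X = (0, 1), F = (1, 2) — the answer is frame-independent, so this choice is without loss of generality.
1. Q is the centroid of triangle WMX ⇒ Q = (1/3, 1/3)
2. B lies on line XQ with XB:BQ = 1:4 ⇒ B = (1/15, 13/15)
2·[FBM] = 28/15, 2·[WBF] = -11/15
[FBM]:[WBF] = 28/15:-11/15 = -28/11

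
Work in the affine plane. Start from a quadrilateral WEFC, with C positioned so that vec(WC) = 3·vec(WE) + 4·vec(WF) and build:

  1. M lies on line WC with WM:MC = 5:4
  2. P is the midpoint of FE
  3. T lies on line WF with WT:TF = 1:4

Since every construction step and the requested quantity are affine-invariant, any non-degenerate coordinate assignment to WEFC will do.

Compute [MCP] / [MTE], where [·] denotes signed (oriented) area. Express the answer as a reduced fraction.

[MCP]:[MTE] = -5/53

Set W = (0, 0), E = (1, 0), F = (0, 1), C = (3, 4); any affine frame gives the same invariant.
1. M lies on line WC with WM:MC = 5:4 ⇒ M = (5/3, 20/9)
2. P is the midpoint of FE ⇒ P = (1/2, 1/2)
3. T lies on line WF with WT:TF = 1:4 ⇒ T = (0, 1/5)
2·[MCP] = -2/9, 2·[MTE] = 106/45
[MCP]:[MTE] = -2/9:106/45 = -5/53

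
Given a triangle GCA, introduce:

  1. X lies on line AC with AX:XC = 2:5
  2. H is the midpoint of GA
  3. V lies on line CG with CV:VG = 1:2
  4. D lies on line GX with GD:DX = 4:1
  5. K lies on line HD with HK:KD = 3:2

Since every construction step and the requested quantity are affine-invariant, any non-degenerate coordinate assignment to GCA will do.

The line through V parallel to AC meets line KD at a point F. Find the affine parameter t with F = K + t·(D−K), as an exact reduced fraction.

Work in coordinates with G = (0, 0), C = (1, 0), A = (0, 1).
1. X lies on line AC with AX:XC = 2:5 ⇒ X = (2/7, 5/7)
2. H is the midpoint of GA ⇒ H = (0, 1/2)
3. V lies on line CG with CV:VG = 1:2 ⇒ V = (2/3, 0)
4. D lies on line GX with GD:DX = 4:1 ⇒ D = (8/35, 4/7)
5. K lies on line HD with HK:KD = 3:2 ⇒ K = (24/175, 19/35)
through V parallel to AC: direction (1, -1); meets KD at F = (8/63, 34/63)
F = K + t·(D−K) with t = -1/9

t = -1/9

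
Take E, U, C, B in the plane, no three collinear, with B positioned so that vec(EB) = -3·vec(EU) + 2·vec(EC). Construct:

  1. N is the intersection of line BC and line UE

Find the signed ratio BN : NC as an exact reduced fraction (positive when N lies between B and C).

Assign E = (0, 0), U = (1, 0), C = (0, 1), B = (-3, 2) — the answer is frame-independent, so this choice is without loss of generality.
1. N is the intersection of line BC and line UE ⇒ N = (3, 0)
N = B + t·(C−B) with t = 2, so BN:NC = t:(1−t) = 2:-1

BN:NC = -2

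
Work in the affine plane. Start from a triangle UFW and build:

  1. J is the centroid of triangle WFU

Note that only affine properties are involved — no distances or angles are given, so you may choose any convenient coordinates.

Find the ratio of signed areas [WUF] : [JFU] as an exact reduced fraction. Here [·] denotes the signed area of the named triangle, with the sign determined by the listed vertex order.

Assign U = (0, 0), F = (1, 0), W = (0, 1) — the answer is frame-independent, so this choice is without loss of generality.
1. J is the centroid of triangle WFU ⇒ J = (1/3, 1/3)
2·[WUF] = 1, 2·[JFU] = -1/3
[WUF]:[JFU] = 1:-1/3 = -3

[WUF]:[JFU] = -3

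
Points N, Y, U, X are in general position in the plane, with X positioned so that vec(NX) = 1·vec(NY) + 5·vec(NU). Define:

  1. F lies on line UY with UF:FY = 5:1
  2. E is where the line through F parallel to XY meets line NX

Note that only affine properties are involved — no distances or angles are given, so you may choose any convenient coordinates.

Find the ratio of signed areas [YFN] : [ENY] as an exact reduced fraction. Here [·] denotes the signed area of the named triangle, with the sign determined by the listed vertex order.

[YFN]:[ENY] = 1/25

Choose coordinates N = (0, 0), Y = (1, 0), U = (0, 1), X = (1, 5).
1. F lies on line UY with UF:FY = 5:1 ⇒ F = (5/6, 1/6)
2. E is where the line through F parallel to XY meets line NX ⇒ E = (5/6, 25/6)
2·[YFN] = 1/6, 2·[ENY] = 25/6
[YFN]:[ENY] = 1/6:25/6 = 1/25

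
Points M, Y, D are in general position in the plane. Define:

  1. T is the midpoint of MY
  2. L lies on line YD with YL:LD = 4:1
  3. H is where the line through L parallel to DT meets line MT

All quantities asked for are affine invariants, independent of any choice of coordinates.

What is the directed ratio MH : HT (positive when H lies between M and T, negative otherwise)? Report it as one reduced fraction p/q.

Work in coordinates with M = (0, 0), Y = (1, 0), D = (0, 1).
1. T is the midpoint of MY ⇒ T = (1/2, 0)
2. L lies on line YD with YL:LD = 4:1 ⇒ L = (1/5, 4/5)
3. H is where the line through L parallel to DT meets line MT ⇒ H = (3/5, 0)
H = M + t·(T−M) with t = 6/5, so MH:HT = t:(1−t) = 6/5:-1/5

MH:HT = -6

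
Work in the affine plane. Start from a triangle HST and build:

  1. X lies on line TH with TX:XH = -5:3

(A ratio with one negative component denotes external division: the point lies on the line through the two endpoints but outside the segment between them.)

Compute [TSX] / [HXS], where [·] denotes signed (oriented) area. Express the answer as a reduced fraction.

[TSX]:[HXS] = -5/3

Assign H = (0, 0), S = (1, 0), T = (0, 1) — the answer is frame-independent, so this choice is without loss of generality.
1. X lies on line TH with TX:XH = -5:3 ⇒ X = (0, -3/2)
2·[TSX] = -5/2, 2·[HXS] = 3/2
[TSX]:[HXS] = -5/2:3/2 = -5/3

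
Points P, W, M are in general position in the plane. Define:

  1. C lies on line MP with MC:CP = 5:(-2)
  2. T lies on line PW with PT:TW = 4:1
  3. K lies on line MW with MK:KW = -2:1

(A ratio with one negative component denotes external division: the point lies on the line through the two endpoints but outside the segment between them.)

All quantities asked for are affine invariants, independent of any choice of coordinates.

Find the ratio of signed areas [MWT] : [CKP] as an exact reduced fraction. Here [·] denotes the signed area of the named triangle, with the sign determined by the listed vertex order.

Work in coordinates with P = (0, 0), W = (1, 0), M = (0, 1).
1. C lies on line MP with MC:CP = 5:(-2) ⇒ C = (0, -2/3)
2. T lies on line PW with PT:TW = 4:1 ⇒ T = (4/5, 0)
3. K lies on line MW with MK:KW = -2:1 ⇒ K = (2, -1)
2·[MWT] = -1/5, 2·[CKP] = 4/3
[MWT]:[CKP] = -1/5:4/3 = -3/20

[MWT]:[CKP] = -3/20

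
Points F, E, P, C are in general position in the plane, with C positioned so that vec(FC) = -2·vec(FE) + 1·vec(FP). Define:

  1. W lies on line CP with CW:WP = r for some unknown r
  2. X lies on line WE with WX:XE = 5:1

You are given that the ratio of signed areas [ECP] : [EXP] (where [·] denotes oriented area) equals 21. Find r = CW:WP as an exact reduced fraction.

Choose coordinates F = (0, 0), E = (1, 0), P = (0, 1), C = (-2, 1).
1. With CW:WP = r, write λ = r/(r+1) so W = C + λ·(P−C); W is affine-linear in λ
2. X lies on line WE with WX:XE = 5:1 ⇒ X is an affine combination of earlier points and hence also affine-linear in λ
Every point depending on W is an affine combination of W and λ-independent points, so each such coordinate is linear in λ; the λ² term in each signed area is a multiple of (P−C)×(P−C) = 0, so 2·[ECP] and 2·[EXP] are each linear in λ. Evaluating at λ=0 and λ=1:
  2·[ECP] = -2,   2·[EXP] = 1/3·λ − 1/3
So [ECP]:[EXP] = (-2) / (1/3·λ − 1/3). Setting this equal to 21:
  -2 = 21·(1/3·λ − 1/3)  ⇒  λ = 5/7
Then r = λ/(1−λ) = (5/7)/(2/7) = 5/2. Check: with r = 5/2, W = (-4/7, 1) and [ECP]:[EXP] = 21 as required.

r = 5/2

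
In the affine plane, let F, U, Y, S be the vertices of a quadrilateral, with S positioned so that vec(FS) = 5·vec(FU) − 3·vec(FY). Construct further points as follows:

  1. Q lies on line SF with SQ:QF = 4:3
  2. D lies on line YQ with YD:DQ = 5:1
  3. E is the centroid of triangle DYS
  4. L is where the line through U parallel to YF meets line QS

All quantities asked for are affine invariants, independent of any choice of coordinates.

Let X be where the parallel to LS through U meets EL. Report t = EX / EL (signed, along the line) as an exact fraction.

Assign F = (0, 0), U = (1, 0), Y = (0, 1), S = (5, -3) — the answer is frame-independent, so this choice is without loss of generality.
1. Q lies on line SF with SQ:QF = 4:3 ⇒ Q = (15/7, -9/7)
2. D lies on line YQ with YD:DQ = 5:1 ⇒ D = (25/14, -19/21)
3. E is the centroid of triangle DYS ⇒ E = (95/42, -61/63)
4. L is where the line through U parallel to YF meets line QS ⇒ L = (1, -3/5)
through U parallel to LS: direction (4, -12/5); meets EL at X = (722/245, -1431/1225)
X = E + t·(L−E) with t = -19/35

t = -19/35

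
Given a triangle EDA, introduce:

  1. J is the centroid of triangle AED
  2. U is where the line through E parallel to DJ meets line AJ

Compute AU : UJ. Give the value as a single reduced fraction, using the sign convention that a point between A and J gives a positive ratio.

AU:UJ = -2

Choose coordinates E = (0, 0), D = (1, 0), A = (0, 1).
1. J is the centroid of triangle AED ⇒ J = (1/3, 1/3)
2. U is where the line through E parallel to DJ meets line AJ ⇒ U = (2/3, -1/3)
U = A + t·(J−A) with t = 2, so AU:UJ = t:(1−t) = 2:-1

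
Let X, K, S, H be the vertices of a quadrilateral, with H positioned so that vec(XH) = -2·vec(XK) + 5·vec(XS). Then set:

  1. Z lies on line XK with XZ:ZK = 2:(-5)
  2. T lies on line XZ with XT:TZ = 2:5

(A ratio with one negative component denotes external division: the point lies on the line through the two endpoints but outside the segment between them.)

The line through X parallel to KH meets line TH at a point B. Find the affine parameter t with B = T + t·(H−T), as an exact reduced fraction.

Set X = (0, 0), K = (1, 0), S = (0, 1), H = (-2, 5); any affine frame gives the same invariant.
1. Z lies on line XK with XZ:ZK = 2:(-5) ⇒ Z = (-2/3, 0)
2. T lies on line XZ with XT:TZ = 2:5 ⇒ T = (-4/21, 0)
through X parallel to KH: direction (-3, 5); meets TH at B = (-12/25, 4/5)
B = T + t·(H−T) with t = 4/25

t = 4/25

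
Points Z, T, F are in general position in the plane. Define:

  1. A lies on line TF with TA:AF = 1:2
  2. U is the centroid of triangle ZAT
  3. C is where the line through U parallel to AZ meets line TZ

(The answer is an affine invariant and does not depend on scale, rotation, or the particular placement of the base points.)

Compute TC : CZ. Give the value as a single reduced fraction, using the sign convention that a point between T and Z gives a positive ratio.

TC:CZ = 2

Work in coordinates with Z = (0, 0), T = (1, 0), F = (0, 1).
1. A lies on line TF with TA:AF = 1:2 ⇒ A = (2/3, 1/3)
2. U is the centroid of triangle ZAT ⇒ U = (5/9, 1/9)
3. C is where the line through U parallel to AZ meets line TZ ⇒ C = (1/3, 0)
C = T + t·(Z−T) with t = 2/3, so TC:CZ = t:(1−t) = 2/3:1/3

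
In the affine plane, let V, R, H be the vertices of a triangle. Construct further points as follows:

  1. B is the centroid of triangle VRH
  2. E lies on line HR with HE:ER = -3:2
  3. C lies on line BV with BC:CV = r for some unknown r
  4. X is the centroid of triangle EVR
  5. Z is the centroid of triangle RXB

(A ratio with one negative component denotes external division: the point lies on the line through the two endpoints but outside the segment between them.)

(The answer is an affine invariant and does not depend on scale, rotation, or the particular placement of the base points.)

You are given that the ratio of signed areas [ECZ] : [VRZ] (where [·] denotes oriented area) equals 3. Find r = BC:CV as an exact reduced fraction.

r = 1/5

Assign V = (0, 0), R = (1, 0), H = (0, 1) — the answer is frame-independent, so this choice is without loss of generality.
1. B is the centroid of triangle VRH ⇒ B = (1/3, 1/3)
2. E lies on line HR with HE:ER = -3:2 ⇒ E = (3, -2)
3. With BC:CV = r, write λ = r/(r+1) so C = B + λ·(V−B); C is affine-linear in λ
4. X is the centroid of triangle EVR ⇒ X = (4/3, -2/3)
5. Z is the centroid of triangle RXB ⇒ Z = (8/9, -1/9)
Every point depending on C is an affine combination of C and λ-independent points, so each such coordinate is linear in λ; the λ² term in each signed area is a multiple of (V−B)×(V−B) = 0, so 2·[ECZ] and 2·[VRZ] are each linear in λ. Evaluating at λ=0 and λ=1:
  2·[ECZ] = -4/3·λ − 1/9,   2·[VRZ] = -1/9
So [ECZ]:[VRZ] = (-4/3·λ − 1/9) / (-1/9). Setting this equal to 3:
  -4/3·λ − 1/9 = 3·(-1/9)  ⇒  λ = 1/6
Then r = λ/(1−λ) = (1/6)/(5/6) = 1/5. Check: with r = 1/5, C = (5/18, 5/18) and [ECZ]:[VRZ] = 3 as required.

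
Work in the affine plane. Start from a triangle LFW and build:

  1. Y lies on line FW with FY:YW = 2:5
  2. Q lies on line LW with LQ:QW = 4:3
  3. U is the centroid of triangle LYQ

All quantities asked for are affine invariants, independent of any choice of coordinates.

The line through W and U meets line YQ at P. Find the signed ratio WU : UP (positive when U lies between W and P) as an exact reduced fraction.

WU:UP = -13/4

Set L = (0, 0), F = (1, 0), W = (0, 1); any affine frame gives the same invariant.
1. Y lies on line FW with FY:YW = 2:5 ⇒ Y = (5/7, 2/7)
2. Q lies on line LW with LQ:QW = 4:3 ⇒ Q = (0, 4/7)
3. U is the centroid of triangle LYQ ⇒ U = (5/21, 2/7)
line WU meets YQ at P = (15/91, 46/91)
U = W + t·(P−W) with t = 13/9, so WU:UP = 13/9:-4/9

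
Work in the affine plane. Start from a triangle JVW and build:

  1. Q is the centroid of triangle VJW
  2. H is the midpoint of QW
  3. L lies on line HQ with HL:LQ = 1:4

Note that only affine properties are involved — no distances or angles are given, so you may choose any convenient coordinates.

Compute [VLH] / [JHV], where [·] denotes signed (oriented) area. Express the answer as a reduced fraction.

[VLH]:[JHV] = 1/20

Assign J = (0, 0), V = (1, 0), W = (0, 1) — the answer is frame-independent, so this choice is without loss of generality.
1. Q is the centroid of triangle VJW ⇒ Q = (1/3, 1/3)
2. H is the midpoint of QW ⇒ H = (1/6, 2/3)
3. L lies on line HQ with HL:LQ = 1:4 ⇒ L = (1/5, 3/5)
2·[VLH] = -1/30, 2·[JHV] = -2/3
[VLH]:[JHV] = -1/30:-2/3 = 1/20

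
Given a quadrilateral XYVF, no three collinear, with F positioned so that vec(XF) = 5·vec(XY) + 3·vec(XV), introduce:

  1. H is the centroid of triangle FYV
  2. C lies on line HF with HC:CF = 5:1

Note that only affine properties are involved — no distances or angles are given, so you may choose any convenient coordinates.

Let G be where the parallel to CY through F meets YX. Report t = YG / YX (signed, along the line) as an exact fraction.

Assign X = (0, 0), Y = (1, 0), V = (0, 1), F = (5, 3) — the answer is frame-independent, so this choice is without loss of generality.
1. H is the centroid of triangle FYV ⇒ H = (2, 4/3)
2. C lies on line HF with HC:CF = 5:1 ⇒ C = (9/2, 49/18)
through F parallel to CY: direction (-7/2, -49/18); meets YX at G = (8/7, 0)
G = Y + t·(X−Y) with t = -1/7

t = -1/7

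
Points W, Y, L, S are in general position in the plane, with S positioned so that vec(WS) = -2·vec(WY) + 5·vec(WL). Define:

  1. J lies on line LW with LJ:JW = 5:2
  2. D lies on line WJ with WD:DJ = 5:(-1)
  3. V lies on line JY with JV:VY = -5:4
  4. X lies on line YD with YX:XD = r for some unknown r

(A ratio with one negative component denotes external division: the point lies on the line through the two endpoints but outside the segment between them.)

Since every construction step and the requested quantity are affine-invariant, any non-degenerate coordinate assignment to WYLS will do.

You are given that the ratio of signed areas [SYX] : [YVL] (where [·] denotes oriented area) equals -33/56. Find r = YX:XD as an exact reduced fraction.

Choose coordinates W = (0, 0), Y = (1, 0), L = (0, 1), S = (-2, 5).
1. J lies on line LW with LJ:JW = 5:2 ⇒ J = (0, 2/7)
2. D lies on line WJ with WD:DJ = 5:(-1) ⇒ D = (0, 5/14)
3. V lies on line JY with JV:VY = -5:4 ⇒ V = (5, -8/7)
4. With YX:XD = r, write λ = r/(r+1) so X = Y + λ·(D−Y); X is affine-linear in λ
Every point depending on X is an affine combination of X and λ-independent points, so each such coordinate is linear in λ; the λ² term in each signed area is a multiple of (D−Y)×(D−Y) = 0, so 2·[SYX] and 2·[YVL] are each linear in λ. Evaluating at λ=0 and λ=1:
  2·[SYX] = -55/14·λ,   2·[YVL] = 20/7
So [SYX]:[YVL] = (-55/14·λ) / (20/7). Setting this equal to -33/56:
  -55/14·λ = -33/56·(20/7)  ⇒  λ = 3/7
Then r = λ/(1−λ) = (3/7)/(4/7) = 3/4. Check: with r = 3/4, X = (4/7, 15/98) and [SYX]:[YVL] = -33/56 as required.

r = 3/4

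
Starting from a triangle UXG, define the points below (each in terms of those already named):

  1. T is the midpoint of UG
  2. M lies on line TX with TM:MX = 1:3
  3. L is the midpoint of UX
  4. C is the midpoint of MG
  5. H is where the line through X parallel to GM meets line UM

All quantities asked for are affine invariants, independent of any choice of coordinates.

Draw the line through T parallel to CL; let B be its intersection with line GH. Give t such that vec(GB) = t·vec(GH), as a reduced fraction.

Assign U = (0, 0), X = (1, 0), G = (0, 1) — the answer is frame-independent, so this choice is without loss of generality.
1. T is the midpoint of UG ⇒ T = (0, 1/2)
2. M lies on line TX with TM:MX = 1:3 ⇒ M = (1/4, 3/8)
3. L is the midpoint of UX ⇒ L = (1/2, 0)
4. C is the midpoint of MG ⇒ C = (1/8, 11/16)
5. H is where the line through X parallel to GM meets line UM ⇒ H = (5/8, 15/16)
through T parallel to CL: direction (3/8, -11/16); meets GH at B = (-15/52, 107/104)
B = G + t·(H−G) with t = -6/13

t = -6/13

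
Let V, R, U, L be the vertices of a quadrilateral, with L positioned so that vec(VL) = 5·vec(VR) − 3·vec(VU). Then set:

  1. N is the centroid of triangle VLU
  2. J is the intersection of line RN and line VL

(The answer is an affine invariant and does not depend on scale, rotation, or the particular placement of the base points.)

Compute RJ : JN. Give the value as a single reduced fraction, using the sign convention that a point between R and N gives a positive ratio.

RJ:JN = -9/5

Choose coordinates V = (0, 0), R = (1, 0), U = (0, 1), L = (5, -3).
1. N is the centroid of triangle VLU ⇒ N = (5/3, -2/3)
2. J is the intersection of line RN and line VL ⇒ J = (5/2, -3/2)
J = R + t·(N−R) with t = 9/4, so RJ:JN = t:(1−t) = 9/4:-5/4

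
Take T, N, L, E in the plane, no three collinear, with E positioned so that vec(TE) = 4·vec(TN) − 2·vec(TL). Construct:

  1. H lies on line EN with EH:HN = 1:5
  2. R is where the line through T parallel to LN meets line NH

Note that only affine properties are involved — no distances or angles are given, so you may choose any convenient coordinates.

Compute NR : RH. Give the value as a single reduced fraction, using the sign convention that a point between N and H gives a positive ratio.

Assign T = (0, 0), N = (1, 0), L = (0, 1), E = (4, -2) — the answer is frame-independent, so this choice is without loss of generality.
1. H lies on line EN with EH:HN = 1:5 ⇒ H = (7/2, -5/3)
2. R is where the line through T parallel to LN meets line NH ⇒ R = (-2, 2)
R = N + t·(H−N) with t = -6/5, so NR:RH = t:(1−t) = -6/5:11/5

NR:RH = -6/11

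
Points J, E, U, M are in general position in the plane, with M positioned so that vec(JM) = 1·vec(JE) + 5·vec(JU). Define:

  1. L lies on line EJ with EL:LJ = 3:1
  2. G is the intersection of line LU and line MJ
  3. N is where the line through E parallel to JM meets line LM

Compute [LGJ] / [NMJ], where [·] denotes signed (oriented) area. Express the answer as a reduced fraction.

Assign J = (0, 0), E = (1, 0), U = (0, 1), M = (1, 5) — the answer is frame-independent, so this choice is without loss of generality.
1. L lies on line EJ with EL:LJ = 3:1 ⇒ L = (1/4, 0)
2. G is the intersection of line LU and line MJ ⇒ G = (1/9, 5/9)
3. N is where the line through E parallel to JM meets line LM ⇒ N = (-2, -15)
2·[LGJ] = 5/36, 2·[NMJ] = 5
[LGJ]:[NMJ] = 5/36:5 = 1/36

[LGJ]:[NMJ] = 1/36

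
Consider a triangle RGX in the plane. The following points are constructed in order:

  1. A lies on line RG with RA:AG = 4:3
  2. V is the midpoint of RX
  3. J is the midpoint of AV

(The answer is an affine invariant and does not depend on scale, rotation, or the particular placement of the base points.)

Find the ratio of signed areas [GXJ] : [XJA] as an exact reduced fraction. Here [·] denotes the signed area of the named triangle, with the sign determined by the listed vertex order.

Set R = (0, 0), G = (1, 0), X = (0, 1); any affine frame gives the same invariant.
1. A lies on line RG with RA:AG = 4:3 ⇒ A = (4/7, 0)
2. V is the midpoint of RX ⇒ V = (0, 1/2)
3. J is the midpoint of AV ⇒ J = (2/7, 1/4)
2·[GXJ] = 13/28, 2·[XJA] = 1/7
[GXJ]:[XJA] = 13/28:1/7 = 13/4

[GXJ]:[XJA] = 13/4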